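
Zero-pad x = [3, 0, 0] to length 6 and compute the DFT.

Original 3-point DFT: [3, 3, 3]
Zero-padded 6-point DFT provides frequency interpolation.

DFT_6([x, 0, ...]) = [3, 3, 3, 3, 3, 3]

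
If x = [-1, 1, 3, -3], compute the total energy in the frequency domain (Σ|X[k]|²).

Parseval: Σ|x[n]|² = (1/N)Σ|X[k]|², so Σ|X[k]|² = N·Σ|x[n]|² = 4·20.0000

Σ|X[k]|² = N·Σ|x[n]|² = 4·20.0000 = 80.0000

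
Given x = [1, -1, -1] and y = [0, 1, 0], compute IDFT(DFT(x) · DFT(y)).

(x ⊛ y)[n] = Σ(m=0 to 2) x[m] · y[(n-m) mod 3]

Computing each output sample:
(x ⊛ y)[0] = -1
(x ⊛ y)[1] = 1
(x ⊛ y)[2] = -1

x ⊛ y = [-1, 1, -1]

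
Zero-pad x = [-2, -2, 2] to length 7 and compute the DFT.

Original 3-point DFT: [-2, -2.0000+3.4641i, -2.0000-3.4641i]
Zero-padded 7-point DFT provides frequency interpolation.

DFT_7([x, 0, ...]) = [-2, -3.6920-0.3862i, -3.3569+2.8176i, 1.0489+2.4314i, 1.0489-2.4314i, -3.3569-2.8176i, -3.6920+0.3862i]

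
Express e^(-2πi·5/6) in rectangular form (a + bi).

ω_6^5 = e^(-2πi·5/6)
= cos(-2π·5/6) + i·sin(-2π·5/6)
= cos(-10π/6) + i·sin(-10π/6)

ω_6^5 = cos(-10π/6) + i·sin(-10π/6) = 0.5000+0.8660i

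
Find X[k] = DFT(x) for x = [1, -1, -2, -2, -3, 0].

X[k] = Σ(n=0 to 5) x[n] · ω_6^(nk)
where ω_6 = e^(-2πi/6)

Computing each X[k]:
X[0] = -7
X[1] = 5
X[2] = 2.0000+1.7321i
X[3] = -1
X[4] = 2.0000-1.7321i
X[5] = 5

X = [-7, 5, 2.0000+1.7321i, -1, 2.0000-1.7321i, 5]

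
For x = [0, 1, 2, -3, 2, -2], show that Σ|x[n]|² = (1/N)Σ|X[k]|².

Time domain:
Σ|x[n]|² = |0|² + |1|² + |2|² + |-3|² + |2|² + |-2|² = 22.0000

Frequency domain:
(1/6)Σ|X[k]|² = (1/6)(|0|² + |0.5000-2.5981i|² + |-4.5000-2.5981i|² + |8|² + |-4.5000+2.5981i|² + |0.5000+2.5981i|²) = (1/6)·132.0000 = 22.0000

Both sides agree, confirming Parseval's theorem.

Σ|x[n]|² = (1/N)Σ|X[k]|² = 22.0000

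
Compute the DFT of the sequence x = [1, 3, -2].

X[k] = Σ(n=0 to 2) x[n] · ω_3^(nk)
where ω_3 = e^(-2πi/3)

Computing each X[k]:
X[0] = 2
X[1] = 0.5000-4.3301i
X[2] = 0.5000+4.3301i

X = [2, 0.5000-4.3301i, 0.5000+4.3301i]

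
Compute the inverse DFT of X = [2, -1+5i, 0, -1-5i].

x[n] = (1/4) Σ(k=0 to 3) X[k] · e^(2πikn/4)

Computing each x[n]:
x[0] = 0
x[1] = -2
x[2] = 1
x[3] = 3

x = [0, -2, 1, 3]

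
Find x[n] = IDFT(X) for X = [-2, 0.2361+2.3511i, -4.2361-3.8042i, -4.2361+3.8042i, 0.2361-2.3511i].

x[n] = (1/5) Σ(k=0 to 4) X[k] · e^(2πikn/5)

Computing each x[n]:
x[0] = -2
x[1] = 1
x[2] = -3
x[3] = 1
x[4] = 1

x = [-2, 1, -3, 1, 1]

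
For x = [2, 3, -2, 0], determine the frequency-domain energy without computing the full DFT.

Parseval: Σ|x[n]|² = (1/N)Σ|X[k]|², so Σ|X[k]|² = N·Σ|x[n]|² = 4·17.0000

Σ|X[k]|² = N·Σ|x[n]|² = 4·17.0000 = 68.0000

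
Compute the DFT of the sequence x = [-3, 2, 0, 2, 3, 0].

X[k] = Σ(n=0 to 5) x[n] · ω_6^(nk)
where ω_6 = e^(-2πi/6)

Computing each X[k]:
X[0] = 4
X[1] = -5.5000+0.8660i
X[2] = -3.5000-4.3301i
X[3] = -4
X[4] = -3.5000+4.3301i
X[5] = -5.5000-0.8660i

X = [4, -5.5000+0.8660i, -3.5000-4.3301i, -4, -3.5000+4.3301i, -5.5000-0.8660i]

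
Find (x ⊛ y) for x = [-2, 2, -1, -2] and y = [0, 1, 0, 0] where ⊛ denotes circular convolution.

(x ⊛ y)[n] = Σ(m=0 to 3) x[m] · y[(n-m) mod 4]

Computing each output sample:
(x ⊛ y)[0] = -2
(x ⊛ y)[1] = -2
(x ⊛ y)[2] = 2
(x ⊛ y)[3] = -1

x ⊛ y = [-2, -2, 2, -1]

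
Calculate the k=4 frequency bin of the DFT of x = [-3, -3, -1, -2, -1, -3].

X[4] = Σ(n=0 to 5) x[n] · ω_6^(4n) where ω_6 = e^(-2πi/6)
= (-3)·ω_6^0 + (-3)·ω_6^4 + (-1)·ω_6^8 + (-2)·ω_6^12 + (-1)·ω_6^16 + (-3)·ω_6^20

X[4] = -1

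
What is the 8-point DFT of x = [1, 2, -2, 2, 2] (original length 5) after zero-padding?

Original 5-point DFT: [5, 2.2361+2.3511i, -2.2361-3.8042i, -2.2361+3.8042i, 2.2361-2.3511i]
Zero-padded 8-point DFT provides frequency interpolation.

DFT_8([x, 0, ...]) = [5, -1.0000-0.8284i, 5, -1.0000-4.8284i, -3, -1.0000+4.8284i, 5, -1.0000+0.8284i]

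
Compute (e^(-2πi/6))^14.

Since ω_6^6 = 1, powers reduce modulo 6.
14 mod 6 = 2
So ω_6^14 = ω_6^2 = e^(-2πi·2/6)

ω_6^14 = ω_6^2 = -0.5000-0.8660i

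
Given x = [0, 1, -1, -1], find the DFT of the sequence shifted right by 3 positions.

Time shift by 3: X_shifted[k] = ω_4^(3k) · X[k]
Shifted x = [1, -1, -1, 0]

DFT(x[n-3]) = [-1, 2+1i, 1, 2-1i]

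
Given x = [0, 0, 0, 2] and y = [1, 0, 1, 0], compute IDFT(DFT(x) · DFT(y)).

(x ⊛ y)[n] = Σ(m=0 to 3) x[m] · y[(n-m) mod 4]

Computing each output sample:
(x ⊛ y)[0] = 0
(x ⊛ y)[1] = 2
(x ⊛ y)[2] = 0
(x ⊛ y)[3] = 2

x ⊛ y = [0, 2, 0, 2]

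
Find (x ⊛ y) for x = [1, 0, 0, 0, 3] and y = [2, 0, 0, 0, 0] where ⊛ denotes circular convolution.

(x ⊛ y)[n] = Σ(m=0 to 4) x[m] · y[(n-m) mod 5]

Computing each output sample:
(x ⊛ y)[0] = 2
(x ⊛ y)[1] = 0
(x ⊛ y)[2] = 0
(x ⊛ y)[3] = 0
(x ⊛ y)[4] = 6

x ⊛ y = [2, 0, 0, 0, 6]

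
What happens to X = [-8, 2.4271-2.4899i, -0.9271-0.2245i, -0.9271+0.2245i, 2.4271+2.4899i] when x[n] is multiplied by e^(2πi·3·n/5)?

Modulation property: DFT(ω_5^(-3n)·x[n]) = X[(k-3) mod 5], so circularly shift X by 3 positions.

X[k-3] = [-0.9271-0.2245i, -0.9271+0.2245i, 2.4271+2.4899i, -8, 2.4271-2.4899i]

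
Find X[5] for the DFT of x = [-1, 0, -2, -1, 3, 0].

X[5] = Σ(n=0 to 5) x[n] · ω_6^(5n) where ω_6 = e^(-2πi/6)
= (-1)·ω_6^0 + (0)·ω_6^5 + (-2)·ω_6^10 + (-1)·ω_6^15 + (3)·ω_6^20 + (0)·ω_6^25

X[5] = -0.5000-4.3301i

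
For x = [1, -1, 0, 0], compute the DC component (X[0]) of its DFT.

X[0] = Σ(n=0 to 3) x[n] · ω_4^0 = Σ x[n]
= (1) + (-1) + (0) + (0)

X[0] = 0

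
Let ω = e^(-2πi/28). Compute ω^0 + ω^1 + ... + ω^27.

Sum of all nth roots of unity equals 0 for n > 1 (geometric series with r ≠ 1).

0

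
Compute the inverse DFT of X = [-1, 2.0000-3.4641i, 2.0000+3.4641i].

x[n] = (1/3) Σ(k=0 to 2) X[k] · e^(2πikn/3)

Computing each x[n]:
x[0] = 1
x[1] = 1
x[2] = -3

x = [1, 1, -3]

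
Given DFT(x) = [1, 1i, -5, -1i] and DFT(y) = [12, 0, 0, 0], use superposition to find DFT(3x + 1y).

By linearity: DFT(3x + 1y) = 3·DFT(x) + 1·DFT(y)
= 3·[1, 1i, -5, -1i] + 1·[12, 0, 0, 0]

Computing element-wise:
Z[0] = 3·(1) + 1·(12) = 15
Z[1] = 3·(1i) + 1·(0) = 3i
Z[2] = 3·(-5) + 1·(0) = -15
Z[3] = 3·(-1i) + 1·(0) = -3i

DFT(3x + 1y) = 3·X + 1·Y = [15, 3i, -15, -3i]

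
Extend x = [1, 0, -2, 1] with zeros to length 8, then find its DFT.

Original 4-point DFT: [0, 3+1i, -2, 3-1i]
Zero-padded 8-point DFT provides frequency interpolation.

DFT_8([x, 0, ...]) = [0, 0.2929+1.2929i, 3+1i, 1.7071-2.7071i, -2, 1.7071+2.7071i, 3-1i, 0.2929-1.2929i]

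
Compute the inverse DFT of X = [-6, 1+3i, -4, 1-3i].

x[n] = (1/4) Σ(k=0 to 3) X[k] · e^(2πikn/4)

Computing each x[n]:
x[0] = -2
x[1] = -2
x[2] = -3
x[3] = 1

x = [-2, -2, -3, 1]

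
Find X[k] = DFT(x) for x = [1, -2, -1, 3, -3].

X[k] = Σ(n=0 to 4) x[n] · ω_5^(nk)
where ω_5 = e^(-2πi/5)

Computing each X[k]:
X[0] = -2
X[1] = -2.1631+1.4001i
X[2] = 5.6631-4.3920i
X[3] = 5.6631+4.3920i
X[4] = -2.1631-1.4001i

X = [-2, -2.1631+1.4001i, 5.6631-4.3920i, 5.6631+4.3920i, -2.1631-1.4001i]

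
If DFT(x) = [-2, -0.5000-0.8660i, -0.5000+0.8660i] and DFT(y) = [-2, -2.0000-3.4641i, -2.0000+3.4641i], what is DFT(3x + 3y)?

By linearity: DFT(3x + 3y) = 3·DFT(x) + 3·DFT(y)
= 3·[-2, -0.5000-0.8660i, -0.5000+0.8660i] + 3·[-2, -2.0000-3.4641i, -2.0000+3.4641i]

Computing element-wise:
Z[0] = 3·(-2) + 3·(-2) = -12
Z[1] = 3·(-0.5000-0.8660i) + 3·(-2.0000-3.4641i) = -7.5000-12.9903i
Z[2] = 3·(-0.5000+0.8660i) + 3·(-2.0000+3.4641i) = -7.5000+12.9903i

DFT(3x + 3y) = 3·X + 3·Y = [-12, -7.5000-12.9903i, -7.5000+12.9903i]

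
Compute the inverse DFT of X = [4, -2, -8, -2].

x[n] = (1/4) Σ(k=0 to 3) X[k] · e^(2πikn/4)

Computing each x[n]:
x[0] = -2
x[1] = 3
x[2] = 0
x[3] = 3

x = [-2, 3, 0, 3]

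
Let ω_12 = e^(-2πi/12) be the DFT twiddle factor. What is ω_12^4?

ω_12^4 = e^(-2πi·4/12)
= cos(-2π·4/12) + i·sin(-2π·4/12)
= cos(-8π/12) + i·sin(-8π/12)

ω_12^4 = cos(-8π/12) + i·sin(-8π/12) = -0.5000-0.8660i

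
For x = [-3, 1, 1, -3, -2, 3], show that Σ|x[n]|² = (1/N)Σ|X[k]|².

Time domain:
Σ|x[n]|² = |-3|² + |1|² + |1|² + |-3|² + |-2|² + |3|² = 33.0000

Frequency domain:
(1/6)Σ|X[k]|² = (1/6)(|-3|² + |2.5000-0.8660i|² + |-7.5000+4.3301i|² + |-5|² + |-7.5000-4.3301i|² + |2.5000+0.8660i|²) = (1/6)·198.0000 = 33.0000

Both sides agree, confirming Parseval's theorem.

Σ|x[n]|² = (1/N)Σ|X[k]|² = 33.0000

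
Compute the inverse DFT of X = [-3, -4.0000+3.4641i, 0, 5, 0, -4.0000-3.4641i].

x[n] = (1/6) Σ(k=0 to 5) X[k] · e^(2πikn/6)

Computing each x[n]:
x[0] = -1
x[1] = -3
x[2] = 0
x[3] = 0
x[4] = 2
x[5] = -1

x = [-1, -3, 0, 0, 2, -1]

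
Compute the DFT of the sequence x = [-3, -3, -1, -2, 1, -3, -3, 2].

X[k] = Σ(n=0 to 7) x[n] · ω_8^(nk)
where ω_8 = e^(-2πi/8)

Computing each X[k]:
X[0] = -12
X[1] = -1.1716+0.8284i
X[2] = 2+6i
X[3] = -6.8284+4.8284i
X[4] = 0
X[5] = -6.8284-4.8284i
X[6] = 2-6i
X[7] = -1.1716-0.8284i

X = [-12, -1.1716+0.8284i, 2+6i, -6.8284+4.8284i, 0, -6.8284-4.8284i, 2-6i, -1.1716-0.8284i]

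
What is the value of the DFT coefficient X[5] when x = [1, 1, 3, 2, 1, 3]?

X[5] = Σ(n=0 to 5) x[n] · ω_6^(5n) where ω_6 = e^(-2πi/6)
= (1)·ω_6^0 + (1)·ω_6^5 + (3)·ω_6^10 + (2)·ω_6^15 + (1)·ω_6^20 + (3)·ω_6^25

X[5] = -1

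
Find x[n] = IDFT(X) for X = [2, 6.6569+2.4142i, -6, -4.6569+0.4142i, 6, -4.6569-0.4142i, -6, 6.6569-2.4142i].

x[n] = (1/8) Σ(k=0 to 7) X[k] · e^(2πikn/8)

Computing each x[n]:
x[0] = 0
x[1] = 1
x[2] = 2
x[3] = -3
x[4] = -1
x[5] = -2
x[6] = 3
x[7] = 2

x = [0, 1, 2, -3, -1, -2, 3, 2]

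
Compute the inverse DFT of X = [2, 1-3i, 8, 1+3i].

x[n] = (1/4) Σ(k=0 to 3) X[k] · e^(2πikn/4)

Computing each x[n]:
x[0] = 3
x[1] = 0
x[2] = 2
x[3] = -3

x = [3, 0, 2, -3]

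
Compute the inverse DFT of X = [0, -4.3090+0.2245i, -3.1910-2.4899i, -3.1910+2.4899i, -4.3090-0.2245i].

x[n] = (1/5) Σ(k=0 to 4) X[k] · e^(2πikn/5)

Computing each x[n]:
x[0] = -3
x[1] = 1
x[2] = 0
x[3] = 2
x[4] = 0

x = [-3, 1, 0, 2, 0]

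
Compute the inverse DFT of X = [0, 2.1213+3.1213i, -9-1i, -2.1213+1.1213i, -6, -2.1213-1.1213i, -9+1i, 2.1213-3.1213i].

x[n] = (1/8) Σ(k=0 to 7) X[k] · e^(2πikn/8)

Computing each x[n]:
x[0] = -3
x[1] = 1
x[2] = 1
x[3] = -1
x[4] = -3
x[5] = 1
x[6] = 2
x[7] = 2

x = [-3, 1, 1, -1, -3, 1, 2, 2]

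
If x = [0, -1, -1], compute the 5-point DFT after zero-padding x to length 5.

Original 3-point DFT: [-2, 1, 1]
Zero-padded 5-point DFT provides frequency interpolation.

DFT_5([x, 0, ...]) = [-2, 0.5000+1.5388i, 0.5000-0.3633i, 0.5000+0.3633i, 0.5000-1.5388i]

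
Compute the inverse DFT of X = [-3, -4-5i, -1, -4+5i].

x[n] = (1/4) Σ(k=0 to 3) X[k] · e^(2πikn/4)

Computing each x[n]:
x[0] = -3
x[1] = 2
x[2] = 1
x[3] = -3

x = [-3, 2, 1, -3]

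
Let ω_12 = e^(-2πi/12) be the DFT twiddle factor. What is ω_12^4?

ω_12^4 = e^(-2πi·4/12)
= cos(-2π·4/12) + i·sin(-2π·4/12)
= cos(-8π/12) + i·sin(-8π/12)

ω_12^4 = cos(-8π/12) + i·sin(-8π/12) = -0.5000-0.8660i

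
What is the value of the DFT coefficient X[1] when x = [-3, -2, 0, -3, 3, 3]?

X[1] = Σ(n=0 to 5) x[n] · ω_6^(1n) where ω_6 = e^(-2πi/6)
= (-3)·ω_6^0 + (-2)·ω_6^1 + (0)·ω_6^2 + (-3)·ω_6^3 + (3)·ω_6^4 + (3)·ω_6^5

X[1] = -1.0000+6.9282i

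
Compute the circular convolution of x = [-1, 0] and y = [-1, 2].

(x ⊛ y)[n] = Σ(m=0 to 1) x[m] · y[(n-m) mod 2]

Computing each output sample:
(x ⊛ y)[0] = 1
(x ⊛ y)[1] = -2

x ⊛ y = [1, -2]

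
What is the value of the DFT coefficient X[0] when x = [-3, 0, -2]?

X[0] = Σ(n=0 to 2) x[n] · ω_3^0 = Σ x[n]
= (-3) + (0) + (-2)

X[0] = -5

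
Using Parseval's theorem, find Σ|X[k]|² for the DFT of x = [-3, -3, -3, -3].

Parseval: Σ|x[n]|² = (1/N)Σ|X[k]|², so Σ|X[k]|² = N·Σ|x[n]|² = 4·36.0000

Σ|X[k]|² = N·Σ|x[n]|² = 4·36.0000 = 144.0000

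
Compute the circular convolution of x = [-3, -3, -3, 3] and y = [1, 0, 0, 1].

(x ⊛ y)[n] = Σ(m=0 to 3) x[m] · y[(n-m) mod 4]

Computing each output sample:
(x ⊛ y)[0] = -6
(x ⊛ y)[1] = -6
(x ⊛ y)[2] = 0
(x ⊛ y)[3] = 0

x ⊛ y = [-6, -6, 0, 0]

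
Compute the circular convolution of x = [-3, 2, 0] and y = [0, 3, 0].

(x ⊛ y)[n] = Σ(m=0 to 2) x[m] · y[(n-m) mod 3]

Computing each output sample:
(x ⊛ y)[0] = 0
(x ⊛ y)[1] = -9
(x ⊛ y)[2] = 6

x ⊛ y = [0, -9, 6]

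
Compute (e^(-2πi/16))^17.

Since ω_16^16 = 1, powers reduce modulo 16.
17 mod 16 = 1
So ω_16^17 = ω_16^1 = e^(-2πi·1/16)

ω_16^17 = ω_16^1 = 0.9239-0.3827i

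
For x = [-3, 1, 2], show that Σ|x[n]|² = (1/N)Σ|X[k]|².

Time domain:
Σ|x[n]|² = |-3|² + |1|² + |2|² = 14.0000

Frequency domain:
(1/3)Σ|X[k]|² = (1/3)(|0|² + |-4.5000+0.8660i|² + |-4.5000-0.8660i|²) = (1/3)·42.0000 = 14.0000

Both sides agree, confirming Parseval's theorem.

Σ|x[n]|² = (1/N)Σ|X[k]|² = 14.0000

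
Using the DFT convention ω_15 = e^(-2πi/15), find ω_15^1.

ω_15^1 = e^(-2πi·1/15)
= cos(-2π·1/15) + i·sin(-2π·1/15)
= cos(-2π/15) + i·sin(-2π/15)

ω_15^1 = cos(-2π/15) + i·sin(-2π/15) = 0.9135-0.4067i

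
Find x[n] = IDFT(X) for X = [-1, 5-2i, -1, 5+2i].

x[n] = (1/4) Σ(k=0 to 3) X[k] · e^(2πikn/4)

Computing each x[n]:
x[0] = 2
x[1] = 1
x[2] = -3
x[3] = -1

x = [2, 1, -3, -1]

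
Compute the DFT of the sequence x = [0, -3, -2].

X[k] = Σ(n=0 to 2) x[n] · ω_3^(nk)
where ω_3 = e^(-2πi/3)

Computing each X[k]:
X[0] = -5
X[1] = 2.5000+0.8660i
X[2] = 2.5000-0.8660i

X = [-5, 2.5000+0.8660i, 2.5000-0.8660i]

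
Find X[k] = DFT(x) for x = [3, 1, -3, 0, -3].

X[k] = Σ(n=0 to 4) x[n] · ω_5^(nk)
where ω_5 = e^(-2πi/5)

Computing each X[k]:
X[0] = -2
X[1] = 4.8090-2.0409i
X[2] = 3.6910-5.2043i
X[3] = 3.6910+5.2043i
X[4] = 4.8090+2.0409i

X = [-2, 4.8090-2.0409i, 3.6910-5.2043i, 3.6910+5.2043i, 4.8090+2.0409i]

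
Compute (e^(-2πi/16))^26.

Since ω_16^16 = 1, powers reduce modulo 16.
26 mod 16 = 10
So ω_16^26 = ω_16^10 = e^(-2πi·10/16)

ω_16^26 = ω_16^10 = -0.7071+0.7071i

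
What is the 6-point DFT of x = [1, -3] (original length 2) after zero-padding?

Original 2-point DFT: [-2, 4]
Zero-padded 6-point DFT provides frequency interpolation.

DFT_6([x, 0, ...]) = [-2, -0.5000+2.5981i, 2.5000+2.5981i, 4, 2.5000-2.5981i, -0.5000-2.5981i]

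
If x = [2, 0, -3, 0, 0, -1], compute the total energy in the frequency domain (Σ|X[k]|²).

Parseval: Σ|x[n]|² = (1/N)Σ|X[k]|², so Σ|X[k]|² = N·Σ|x[n]|² = 6·14.0000

Σ|X[k]|² = N·Σ|x[n]|² = 6·14.0000 = 84.0000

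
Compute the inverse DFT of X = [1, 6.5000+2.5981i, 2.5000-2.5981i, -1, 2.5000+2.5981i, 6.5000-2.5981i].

x[n] = (1/6) Σ(k=0 to 5) X[k] · e^(2πikn/6)

Computing each x[n]:
x[0] = 3
x[1] = 1
x[2] = -3
x[3] = -1
x[4] = 0
x[5] = 1

x = [3, 1, -3, -1, 0, 1]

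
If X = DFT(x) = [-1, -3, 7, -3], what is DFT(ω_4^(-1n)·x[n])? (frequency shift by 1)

Modulation property: DFT(ω_4^(-1n)·x[n]) = X[(k-1) mod 4], so circularly shift X by 1 positions.

X[k-1] = [-3, -1, -3, 7]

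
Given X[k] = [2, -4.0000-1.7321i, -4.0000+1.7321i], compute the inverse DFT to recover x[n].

x[n] = (1/3) Σ(k=0 to 2) X[k] · e^(2πikn/3)

Computing each x[n]:
x[0] = -2
x[1] = 3
x[2] = 1

x = [-2, 3, 1]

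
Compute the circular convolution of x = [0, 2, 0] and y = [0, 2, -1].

(x ⊛ y)[n] = Σ(m=0 to 2) x[m] · y[(n-m) mod 3]

Computing each output sample:
(x ⊛ y)[0] = -2
(x ⊛ y)[1] = 0
(x ⊛ y)[2] = 4

x ⊛ y = [-2, 0, 4]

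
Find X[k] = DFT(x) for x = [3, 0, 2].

X[k] = Σ(n=0 to 2) x[n] · ω_3^(nk)
where ω_3 = e^(-2πi/3)

Computing each X[k]:
X[0] = 5
X[1] = 2.0000+1.7321i
X[2] = 2.0000-1.7321i

X = [5, 2.0000+1.7321i, 2.0000-1.7321i]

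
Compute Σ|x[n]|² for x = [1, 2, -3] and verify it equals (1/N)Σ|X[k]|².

Time domain:
Σ|x[n]|² = |1|² + |2|² + |-3|² = 14.0000

Frequency domain:
(1/3)Σ|X[k]|² = (1/3)(|0|² + |1.5000-4.3301i|² + |1.5000+4.3301i|²) = (1/3)·42.0000 = 14.0000

Both sides agree, confirming Parseval's theorem.

Σ|x[n]|² = (1/N)Σ|X[k]|² = 14.0000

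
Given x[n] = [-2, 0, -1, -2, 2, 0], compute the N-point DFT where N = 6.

X[k] = Σ(n=0 to 5) x[n] · ω_6^(nk)
where ω_6 = e^(-2πi/6)

Computing each X[k]:
X[0] = -3
X[1] = -0.5000+2.5981i
X[2] = -4.5000-2.5981i
X[3] = 1
X[4] = -4.5000+2.5981i
X[5] = -0.5000-2.5981i

X = [-3, -0.5000+2.5981i, -4.5000-2.5981i, 1, -4.5000+2.5981i, -0.5000-2.5981i]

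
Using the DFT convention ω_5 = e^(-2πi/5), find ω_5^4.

ω_5^4 = e^(-2πi·4/5)
= cos(-2π·4/5) + i·sin(-2π·4/5)
= cos(-8π/5) + i·sin(-8π/5)

ω_5^4 = cos(-8π/5) + i·sin(-8π/5) = 0.3090+0.9511i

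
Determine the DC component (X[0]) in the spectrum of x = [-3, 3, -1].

X[0] = Σ(n=0 to 2) x[n] · ω_3^0 = Σ x[n]
= (-3) + (3) + (-1)

X[0] = -1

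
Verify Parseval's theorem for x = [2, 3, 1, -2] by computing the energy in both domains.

Time domain:
Σ|x[n]|² = |2|² + |3|² + |1|² + |-2|² = 18.0000

Frequency domain:
(1/4)Σ|X[k]|² = (1/4)(|4|² + |1-5i|² + |2|² + |1+5i|²) = (1/4)·72.0000 = 18.0000

Both sides agree, confirming Parseval's theorem.

Σ|x[n]|² = (1/N)Σ|X[k]|² = 18.0000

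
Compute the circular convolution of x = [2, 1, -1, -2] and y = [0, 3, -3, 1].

(x ⊛ y)[n] = Σ(m=0 to 3) x[m] · y[(n-m) mod 4]

Computing each output sample:
(x ⊛ y)[0] = -2
(x ⊛ y)[1] = 11
(x ⊛ y)[2] = -5
(x ⊛ y)[3] = -4

x ⊛ y = [-2, 11, -5, -4]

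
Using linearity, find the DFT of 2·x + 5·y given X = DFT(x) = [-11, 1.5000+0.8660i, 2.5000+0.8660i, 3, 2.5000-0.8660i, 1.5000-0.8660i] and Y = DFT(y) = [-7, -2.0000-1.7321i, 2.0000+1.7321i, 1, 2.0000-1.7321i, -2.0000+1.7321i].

By linearity: DFT(2x + 5y) = 2·DFT(x) + 5·DFT(y)
= 2·[-11, 1.5000+0.8660i, 2.5000+0.8660i, 3, 2.5000-0.8660i, 1.5000-0.8660i] + 5·[-7, -2.0000-1.7321i, 2.0000+1.7321i, 1, 2.0000-1.7321i, -2.0000+1.7321i]

Computing element-wise:
Z[0] = 2·(-11) + 5·(-7) = -57
Z[1] = 2·(1.5000+0.8660i) + 5·(-2.0000-1.7321i) = -7.0000-6.9285i
Z[2] = 2·(2.5000+0.8660i) + 5·(2.0000+1.7321i) = 15.0000+10.3925i
Z[3] = 2·(3) + 5·(1) = 11
Z[4] = 2·(2.5000-0.8660i) + 5·(2.0000-1.7321i) = 15.0000-10.3925i
Z[5] = 2·(1.5000-0.8660i) + 5·(-2.0000+1.7321i) = -7.0000+6.9285i

DFT(2x + 5y) = 2·X + 5·Y = [-57, -7.0000-6.9285i, 15.0000+10.3925i, 11, 15.0000-10.3925i, -7.0000+6.9285i]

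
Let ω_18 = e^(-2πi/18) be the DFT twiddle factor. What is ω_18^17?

ω_18^17 = e^(-2πi·17/18)
= cos(-2π·17/18) + i·sin(-2π·17/18)
= cos(-34π/18) + i·sin(-34π/18)

ω_18^17 = cos(-34π/18) + i·sin(-34π/18) = 0.9397+0.3420i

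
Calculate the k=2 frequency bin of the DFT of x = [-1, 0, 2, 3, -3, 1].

X[2] = Σ(n=0 to 5) x[n] · ω_6^(2n) where ω_6 = e^(-2πi/6)
= (-1)·ω_6^0 + (0)·ω_6^2 + (2)·ω_6^4 + (3)·ω_6^6 + (-3)·ω_6^8 + (1)·ω_6^10

X[2] = 2.0000+5.1962i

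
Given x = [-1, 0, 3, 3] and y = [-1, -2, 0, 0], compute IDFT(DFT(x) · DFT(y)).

(x ⊛ y)[n] = Σ(m=0 to 3) x[m] · y[(n-m) mod 4]

Computing each output sample:
(x ⊛ y)[0] = -5
(x ⊛ y)[1] = 2
(x ⊛ y)[2] = -3
(x ⊛ y)[3] = -9

x ⊛ y = [-5, 2, -3, -9]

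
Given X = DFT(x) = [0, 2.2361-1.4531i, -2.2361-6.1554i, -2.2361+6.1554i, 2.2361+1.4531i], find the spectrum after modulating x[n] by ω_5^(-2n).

Modulation property: DFT(ω_5^(-2n)·x[n]) = X[(k-2) mod 5], so circularly shift X by 2 positions.

X[k-2] = [-2.2361+6.1554i, 2.2361+1.4531i, 0, 2.2361-1.4531i, -2.2361-6.1554i]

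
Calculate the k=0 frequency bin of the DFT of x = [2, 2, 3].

X[0] = Σ(n=0 to 2) x[n] · ω_3^0 = Σ x[n]
= (2) + (2) + (3)

X[0] = 7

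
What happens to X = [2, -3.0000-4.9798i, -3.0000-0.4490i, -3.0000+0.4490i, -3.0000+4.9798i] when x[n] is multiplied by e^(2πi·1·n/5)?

Modulation property: DFT(ω_5^(-1n)·x[n]) = X[(k-1) mod 5], so circularly shift X by 1 positions.

X[k-1] = [-3.0000+4.9798i, 2, -3.0000-4.9798i, -3.0000-0.4490i, -3.0000+0.4490i]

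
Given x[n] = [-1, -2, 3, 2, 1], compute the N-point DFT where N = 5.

X[k] = Σ(n=0 to 4) x[n] · ω_5^(nk)
where ω_5 = e^(-2πi/5)

Computing each X[k]:
X[0] = 3
X[1] = -5.3541+2.2654i
X[2] = 1.3541+2.7144i
X[3] = 1.3541-2.7144i
X[4] = -5.3541-2.2654i

X = [3, -5.3541+2.2654i, 1.3541+2.7144i, 1.3541-2.7144i, -5.3541-2.2654i]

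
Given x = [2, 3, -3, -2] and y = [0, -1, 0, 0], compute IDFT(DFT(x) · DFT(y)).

(x ⊛ y)[n] = Σ(m=0 to 3) x[m] · y[(n-m) mod 4]

Computing each output sample:
(x ⊛ y)[0] = 2
(x ⊛ y)[1] = -2
(x ⊛ y)[2] = -3
(x ⊛ y)[3] = 3

x ⊛ y = [2, -2, -3, 3]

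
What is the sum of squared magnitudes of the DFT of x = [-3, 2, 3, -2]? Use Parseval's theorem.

Parseval: Σ|x[n]|² = (1/N)Σ|X[k]|², so Σ|X[k]|² = N·Σ|x[n]|² = 4·26.0000

Σ|X[k]|² = N·Σ|x[n]|² = 4·26.0000 = 104.0000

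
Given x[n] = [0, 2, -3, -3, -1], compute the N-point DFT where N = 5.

X[k] = Σ(n=0 to 4) x[n] · ω_5^(nk)
where ω_5 = e^(-2πi/5)

Computing each X[k]:
X[0] = -5
X[1] = 5.1631-2.8532i
X[2] = -2.6631-1.7634i
X[3] = -2.6631+1.7634i
X[4] = 5.1631+2.8532i

X = [-5, 5.1631-2.8532i, -2.6631-1.7634i, -2.6631+1.7634i, 5.1631+2.8532i]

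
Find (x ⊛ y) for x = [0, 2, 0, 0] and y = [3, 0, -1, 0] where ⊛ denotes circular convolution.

(x ⊛ y)[n] = Σ(m=0 to 3) x[m] · y[(n-m) mod 4]

Computing each output sample:
(x ⊛ y)[0] = 0
(x ⊛ y)[1] = 6
(x ⊛ y)[2] = 0
(x ⊛ y)[3] = -2

x ⊛ y = [0, 6, 0, -2]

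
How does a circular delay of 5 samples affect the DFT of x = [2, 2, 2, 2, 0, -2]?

Time shift by 5: X_shifted[k] = ω_6^(5k) · X[k]
Shifted x = [2, 2, 2, 0, -2, 2]

DFT(x[n-5]) = [6, 4.0000-3.4641i, 3.4641i, -2, -3.4641i, 4.0000+3.4641i]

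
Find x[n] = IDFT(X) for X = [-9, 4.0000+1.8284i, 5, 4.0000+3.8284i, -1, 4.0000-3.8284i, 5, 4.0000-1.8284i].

x[n] = (1/8) Σ(k=0 to 7) X[k] · e^(2πikn/8)

Computing each x[n]:
x[0] = 2
x[1] = -2
x[2] = -2
x[3] = -2
x[4] = -2
x[5] = 0
x[6] = -3
x[7] = 0

x = [2, -2, -2, -2, -2, 0, -3, 0]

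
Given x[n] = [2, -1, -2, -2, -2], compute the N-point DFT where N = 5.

X[k] = Σ(n=0 to 4) x[n] · ω_5^(nk)
where ω_5 = e^(-2πi/5)

Computing each X[k]:
X[0] = -5
X[1] = 4.3090-0.9511i
X[2] = 3.1910-0.5878i
X[3] = 3.1910+0.5878i
X[4] = 4.3090+0.9511i

X = [-5, 4.3090-0.9511i, 3.1910-0.5878i, 3.1910+0.5878i, 4.3090+0.9511i]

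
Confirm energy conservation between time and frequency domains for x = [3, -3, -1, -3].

Time domain:
Σ|x[n]|² = |3|² + |-3|² + |-1|² + |-3|² = 28.0000

Frequency domain:
(1/4)Σ|X[k]|² = (1/4)(|-4|² + |4|² + |8|² + |4|²) = (1/4)·112.0000 = 28.0000

Both sides agree, confirming Parseval's theorem.

Σ|x[n]|² = (1/N)Σ|X[k]|² = 28.0000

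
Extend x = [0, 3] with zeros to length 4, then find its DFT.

Original 2-point DFT: [3, -3]
Zero-padded 4-point DFT provides frequency interpolation.

DFT_4([x, 0, ...]) = [3, -3i, -3, 3i]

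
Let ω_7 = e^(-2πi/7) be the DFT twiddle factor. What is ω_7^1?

ω_7^1 = e^(-2πi·1/7)
= cos(-2π·1/7) + i·sin(-2π·1/7)
= cos(-2π/7) + i·sin(-2π/7)

ω_7^1 = cos(-2π/7) + i·sin(-2π/7) = 0.6235-0.7818i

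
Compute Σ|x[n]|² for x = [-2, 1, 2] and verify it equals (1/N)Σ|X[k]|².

Time domain:
Σ|x[n]|² = |-2|² + |1|² + |2|² = 9.0000

Frequency domain:
(1/3)Σ|X[k]|² = (1/3)(|1|² + |-3.5000+0.8660i|² + |-3.5000-0.8660i|²) = (1/3)·27.0000 = 9.0000

Both sides agree, confirming Parseval's theorem.

Σ|x[n]|² = (1/N)Σ|X[k]|² = 9.0000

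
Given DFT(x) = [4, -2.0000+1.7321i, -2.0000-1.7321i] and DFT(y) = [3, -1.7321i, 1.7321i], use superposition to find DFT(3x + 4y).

By linearity: DFT(3x + 4y) = 3·DFT(x) + 4·DFT(y)
= 3·[4, -2.0000+1.7321i, -2.0000-1.7321i] + 4·[3, -1.7321i, 1.7321i]

Computing element-wise:
Z[0] = 3·(4) + 4·(3) = 24
Z[1] = 3·(-2.0000+1.7321i) + 4·(-1.7321i) = -6.0000-1.7321i
Z[2] = 3·(-2.0000-1.7321i) + 4·(1.7321i) = -6.0000+1.7321i

DFT(3x + 4y) = 3·X + 4·Y = [24, -6.0000-1.7321i, -6.0000+1.7321i]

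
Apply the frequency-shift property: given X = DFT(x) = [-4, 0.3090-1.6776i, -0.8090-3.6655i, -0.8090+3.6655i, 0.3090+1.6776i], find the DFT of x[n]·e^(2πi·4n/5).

Modulation property: DFT(ω_5^(-4n)·x[n]) = X[(k-4) mod 5], so circularly shift X by 4 positions.

X[k-4] = [0.3090-1.6776i, -0.8090-3.6655i, -0.8090+3.6655i, 0.3090+1.6776i, -4]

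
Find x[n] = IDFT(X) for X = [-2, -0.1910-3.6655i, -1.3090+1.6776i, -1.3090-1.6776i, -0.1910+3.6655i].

x[n] = (1/5) Σ(k=0 to 4) X[k] · e^(2πikn/5)

Computing each x[n]:
x[0] = -1
x[1] = 1
x[2] = 1
x[3] = -2
x[4] = -1

x = [-1, 1, 1, -2, -1]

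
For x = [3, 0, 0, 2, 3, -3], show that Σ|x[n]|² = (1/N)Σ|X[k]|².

Time domain:
Σ|x[n]|² = |3|² + |0|² + |0|² + |2|² + |3|² + |-3|² = 31.0000

Frequency domain:
(1/6)Σ|X[k]|² = (1/6)(|5|² + |-2|² + |5.0000-5.1962i|² + |7|² + |5.0000+5.1962i|² + |-2|²) = (1/6)·186.0000 = 31.0000

Both sides agree, confirming Parseval's theorem.

Σ|x[n]|² = (1/N)Σ|X[k]|² = 31.0000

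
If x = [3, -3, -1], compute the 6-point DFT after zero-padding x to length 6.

Original 3-point DFT: [-1, 5.0000+1.7321i, 5.0000-1.7321i]
Zero-padded 6-point DFT provides frequency interpolation.

DFT_6([x, 0, ...]) = [-1, 2.0000+3.4641i, 5.0000+1.7321i, 5, 5.0000-1.7321i, 2.0000-3.4641i]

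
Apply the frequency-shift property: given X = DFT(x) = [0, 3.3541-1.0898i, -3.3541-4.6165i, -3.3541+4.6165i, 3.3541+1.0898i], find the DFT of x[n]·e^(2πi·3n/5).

Modulation property: DFT(ω_5^(-3n)·x[n]) = X[(k-3) mod 5], so circularly shift X by 3 positions.

X[k-3] = [-3.3541-4.6165i, -3.3541+4.6165i, 3.3541+1.0898i, 0, 3.3541-1.0898i]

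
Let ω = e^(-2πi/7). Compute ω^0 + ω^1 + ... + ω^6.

Sum of all nth roots of unity equals 0 for n > 1 (geometric series with r ≠ 1).

0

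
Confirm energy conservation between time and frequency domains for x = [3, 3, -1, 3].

Time domain:
Σ|x[n]|² = |3|² + |3|² + |-1|² + |3|² = 28.0000

Frequency domain:
(1/4)Σ|X[k]|² = (1/4)(|8|² + |4|² + |-4|² + |4|²) = (1/4)·112.0000 = 28.0000

Both sides agree, confirming Parseval's theorem.

Σ|x[n]|² = (1/N)Σ|X[k]|² = 28.0000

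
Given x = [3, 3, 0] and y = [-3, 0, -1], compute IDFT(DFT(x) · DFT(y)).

(x ⊛ y)[n] = Σ(m=0 to 2) x[m] · y[(n-m) mod 3]

Computing each output sample:
(x ⊛ y)[0] = -12
(x ⊛ y)[1] = -9
(x ⊛ y)[2] = -3

x ⊛ y = [-12, -9, -3]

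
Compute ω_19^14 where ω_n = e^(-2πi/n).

ω_19^14 = e^(-2πi·14/19)
= cos(-2π·14/19) + i·sin(-2π·14/19)
= cos(-28π/19) + i·sin(-28π/19)

ω_19^14 = cos(-28π/19) + i·sin(-28π/19) = -0.0826+0.9966i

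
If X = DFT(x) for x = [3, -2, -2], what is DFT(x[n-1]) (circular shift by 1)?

Time shift by 1: X_shifted[k] = ω_3^(1k) · X[k]
Shifted x = [-2, 3, -2]

DFT(x[n-1]) = [-1, -2.5000-4.3301i, -2.5000+4.3301i]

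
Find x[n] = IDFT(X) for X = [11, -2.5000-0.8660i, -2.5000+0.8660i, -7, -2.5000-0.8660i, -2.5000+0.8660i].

x[n] = (1/6) Σ(k=0 to 5) X[k] · e^(2πikn/6)

Computing each x[n]:
x[0] = -1
x[1] = 3
x[2] = 2
x[3] = 3
x[4] = 1
x[5] = 3

x = [-1, 3, 2, 3, 1, 3]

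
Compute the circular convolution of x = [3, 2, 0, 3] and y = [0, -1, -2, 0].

(x ⊛ y)[n] = Σ(m=0 to 3) x[m] · y[(n-m) mod 4]

Computing each output sample:
(x ⊛ y)[0] = -3
(x ⊛ y)[1] = -9
(x ⊛ y)[2] = -8
(x ⊛ y)[3] = -4

x ⊛ y = [-3, -9, -8, -4]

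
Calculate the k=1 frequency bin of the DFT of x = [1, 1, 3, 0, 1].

X[1] = Σ(n=0 to 4) x[n] · ω_5^(1n) where ω_5 = e^(-2πi/5)
= (1)·ω_5^0 + (1)·ω_5^1 + (3)·ω_5^2 + (0)·ω_5^3 + (1)·ω_5^4

X[1] = -0.8090-1.7634i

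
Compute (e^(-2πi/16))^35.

Since ω_16^16 = 1, powers reduce modulo 16.
35 mod 16 = 3
So ω_16^35 = ω_16^3 = e^(-2πi·3/16)

ω_16^35 = ω_16^3 = 0.3827-0.9239i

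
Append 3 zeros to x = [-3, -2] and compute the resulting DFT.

Original 2-point DFT: [-5, -1]
Zero-padded 5-point DFT provides frequency interpolation.

DFT_5([x, 0, ...]) = [-5, -3.6180+1.9021i, -1.3820+1.1756i, -1.3820-1.1756i, -3.6180-1.9021i]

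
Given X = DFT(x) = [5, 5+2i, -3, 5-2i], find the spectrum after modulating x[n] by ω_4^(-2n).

Modulation property: DFT(ω_4^(-2n)·x[n]) = X[(k-2) mod 4], so circularly shift X by 2 positions.

X[k-2] = [-3, 5-2i, 5, 5+2i]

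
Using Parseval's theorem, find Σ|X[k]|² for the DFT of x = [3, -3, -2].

Parseval: Σ|x[n]|² = (1/N)Σ|X[k]|², so Σ|X[k]|² = N·Σ|x[n]|² = 3·22.0000

Σ|X[k]|² = N·Σ|x[n]|² = 3·22.0000 = 66.0000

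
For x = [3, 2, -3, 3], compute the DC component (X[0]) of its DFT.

X[0] = Σ(n=0 to 3) x[n] · ω_4^0 = Σ x[n]
= (3) + (2) + (-3) + (3)

X[0] = 5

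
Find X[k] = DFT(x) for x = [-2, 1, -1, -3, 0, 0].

X[k] = Σ(n=0 to 5) x[n] · ω_6^(nk)
where ω_6 = e^(-2πi/6)

Computing each X[k]:
X[0] = -5
X[1] = 2
X[2] = -5.0000-1.7321i
X[3] = -1
X[4] = -5.0000+1.7321i
X[5] = 2

X = [-5, 2, -5.0000-1.7321i, -1, -5.0000+1.7321i, 2]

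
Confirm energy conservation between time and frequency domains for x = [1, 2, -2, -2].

Time domain:
Σ|x[n]|² = |1|² + |2|² + |-2|² + |-2|² = 13.0000

Frequency domain:
(1/4)Σ|X[k]|² = (1/4)(|-1|² + |3-4i|² + |-1|² + |3+4i|²) = (1/4)·52.0000 = 13.0000

Both sides agree, confirming Parseval's theorem.

Σ|x[n]|² = (1/N)Σ|X[k]|² = 13.0000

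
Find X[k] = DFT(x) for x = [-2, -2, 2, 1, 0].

X[k] = Σ(n=0 to 4) x[n] · ω_5^(nk)
where ω_5 = e^(-2πi/5)

Computing each X[k]:
X[0] = -1
X[1] = -5.0451+1.3143i
X[2] = 0.5451+2.1266i
X[3] = 0.5451-2.1266i
X[4] = -5.0451-1.3143i

X = [-1, -5.0451+1.3143i, 0.5451+2.1266i, 0.5451-2.1266i, -5.0451-1.3143i]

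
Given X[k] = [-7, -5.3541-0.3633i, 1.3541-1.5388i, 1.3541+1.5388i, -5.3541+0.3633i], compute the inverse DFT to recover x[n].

x[n] = (1/5) Σ(k=0 to 4) X[k] · e^(2πikn/5)

Computing each x[n]:
x[0] = -3
x[1] = -2
x[2] = 0
x[3] = 1
x[4] = -3

x = [-3, -2, 0, 1, -3]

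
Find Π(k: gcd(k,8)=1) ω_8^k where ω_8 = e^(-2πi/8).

The primitive 8th roots of unity are ω_8^k for k coprime to 8: k ∈ {1, 3, 5, 7}
Their product equals the constant term of the cyclotomic polynomial Φ_8(x) up to sign.
For n ≥ 3, the product of all primitive nth roots of unity is 1. (For n=1 it is 1; for n=2 it is -1.)

1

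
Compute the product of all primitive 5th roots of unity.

The primitive 5th roots of unity are ω_5^k for k coprime to 5: k ∈ {1, 2, 3, 4}
Their product equals the constant term of the cyclotomic polynomial Φ_5(x) up to sign.
For n ≥ 3, the product of all primitive nth roots of unity is 1. (For n=1 it is 1; for n=2 it is -1.)

1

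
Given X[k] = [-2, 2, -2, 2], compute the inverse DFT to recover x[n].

x[n] = (1/4) Σ(k=0 to 3) X[k] · e^(2πikn/4)

Computing each x[n]:
x[0] = 0
x[1] = 0
x[2] = -2
x[3] = 0

x = [0, 0, -2, 0]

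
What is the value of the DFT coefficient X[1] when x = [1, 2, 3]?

X[1] = Σ(n=0 to 2) x[n] · ω_3^(1n) where ω_3 = e^(-2πi/3)
= (1)·ω_3^0 + (2)·ω_3^1 + (3)·ω_3^2

X[1] = -1.5000+0.8660i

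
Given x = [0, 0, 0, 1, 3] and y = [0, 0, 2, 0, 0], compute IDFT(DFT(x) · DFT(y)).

(x ⊛ y)[n] = Σ(m=0 to 4) x[m] · y[(n-m) mod 5]

Computing each output sample:
(x ⊛ y)[0] = 2
(x ⊛ y)[1] = 6
(x ⊛ y)[2] = 0
(x ⊛ y)[3] = 0
(x ⊛ y)[4] = 0

x ⊛ y = [2, 6, 0, 0, 0]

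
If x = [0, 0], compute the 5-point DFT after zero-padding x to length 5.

Original 2-point DFT: [0, 0]
Zero-padded 5-point DFT provides frequency interpolation.

DFT_5([x, 0, ...]) = [0, 0, 0, 0, 0]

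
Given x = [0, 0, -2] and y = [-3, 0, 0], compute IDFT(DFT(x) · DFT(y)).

(x ⊛ y)[n] = Σ(m=0 to 2) x[m] · y[(n-m) mod 3]

Computing each output sample:
(x ⊛ y)[0] = 0
(x ⊛ y)[1] = 0
(x ⊛ y)[2] = 6

x ⊛ y = [0, 0, 6]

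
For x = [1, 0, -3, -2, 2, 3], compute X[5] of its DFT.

X[5] = Σ(n=0 to 5) x[n] · ω_6^(5n) where ω_6 = e^(-2πi/6)
= (1)·ω_6^0 + (0)·ω_6^5 + (-3)·ω_6^10 + (-2)·ω_6^15 + (2)·ω_6^20 + (3)·ω_6^25

X[5] = 5.0000-6.9282i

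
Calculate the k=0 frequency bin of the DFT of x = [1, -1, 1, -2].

X[0] = Σ(n=0 to 3) x[n] · ω_4^0 = Σ x[n]
= (1) + (-1) + (1) + (-2)

X[0] = -1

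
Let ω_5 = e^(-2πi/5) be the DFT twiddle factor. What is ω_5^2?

ω_5^2 = e^(-2πi·2/5)
= cos(-2π·2/5) + i·sin(-2π·2/5)
= cos(-4π/5) + i·sin(-4π/5)

ω_5^2 = cos(-4π/5) + i·sin(-4π/5) = -0.8090-0.5878i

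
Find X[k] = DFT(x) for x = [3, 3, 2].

X[k] = Σ(n=0 to 2) x[n] · ω_3^(nk)
where ω_3 = e^(-2πi/3)

Computing each X[k]:
X[0] = 8
X[1] = 0.5000-0.8660i
X[2] = 0.5000+0.8660i

X = [8, 0.5000-0.8660i, 0.5000+0.8660i]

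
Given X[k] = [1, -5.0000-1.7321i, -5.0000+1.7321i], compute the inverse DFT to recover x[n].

x[n] = (1/3) Σ(k=0 to 2) X[k] · e^(2πikn/3)

Computing each x[n]:
x[0] = -3
x[1] = 3
x[2] = 1

x = [-3, 3, 1]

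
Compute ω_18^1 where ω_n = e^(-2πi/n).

ω_18^1 = e^(-2πi·1/18)
= cos(-2π·1/18) + i·sin(-2π·1/18)
= cos(-2π/18) + i·sin(-2π/18)

ω_18^1 = cos(-2π/18) + i·sin(-2π/18) = 0.9397-0.3420i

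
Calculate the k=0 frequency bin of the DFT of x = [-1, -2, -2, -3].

X[0] = Σ(n=0 to 3) x[n] · ω_4^0 = Σ x[n]
= (-1) + (-2) + (-2) + (-3)

X[0] = -8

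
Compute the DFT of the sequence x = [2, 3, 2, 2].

X[k] = Σ(n=0 to 3) x[n] · ω_4^(nk)
where ω_4 = e^(-2πi/4)

Computing each X[k]:
X[0] = 9
X[1] = -1i
X[2] = -1
X[3] = 1i

X = [9, -1i, -1, 1i]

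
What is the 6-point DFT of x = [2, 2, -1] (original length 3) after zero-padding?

Original 3-point DFT: [3, 1.5000-2.5981i, 1.5000+2.5981i]
Zero-padded 6-point DFT provides frequency interpolation.

DFT_6([x, 0, ...]) = [3, 3.5000-0.8660i, 1.5000-2.5981i, -1, 1.5000+2.5981i, 3.5000+0.8660i]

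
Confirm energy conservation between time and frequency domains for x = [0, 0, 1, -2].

Time domain:
Σ|x[n]|² = |0|² + |0|² + |1|² + |-2|² = 5.0000

Frequency domain:
(1/4)Σ|X[k]|² = (1/4)(|-1|² + |-1-2i|² + |3|² + |-1+2i|²) = (1/4)·20.0000 = 5.0000

Both sides agree, confirming Parseval's theorem.

Σ|x[n]|² = (1/N)Σ|X[k]|² = 5.0000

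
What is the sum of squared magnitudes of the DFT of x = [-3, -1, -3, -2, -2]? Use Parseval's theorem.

Parseval: Σ|x[n]|² = (1/N)Σ|X[k]|², so Σ|X[k]|² = N·Σ|x[n]|² = 5·27.0000

Σ|X[k]|² = N·Σ|x[n]|² = 5·27.0000 = 135.0000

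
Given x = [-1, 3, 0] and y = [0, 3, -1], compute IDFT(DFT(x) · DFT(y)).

(x ⊛ y)[n] = Σ(m=0 to 2) x[m] · y[(n-m) mod 3]

Computing each output sample:
(x ⊛ y)[0] = -3
(x ⊛ y)[1] = -3
(x ⊛ y)[2] = 10

x ⊛ y = [-3, -3, 10]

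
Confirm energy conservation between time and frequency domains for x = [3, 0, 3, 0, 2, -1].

Time domain:
Σ|x[n]|² = |3|² + |0|² + |3|² + |0|² + |2|² + |-1|² = 23.0000

Frequency domain:
(1/6)Σ|X[k]|² = (1/6)(|7|² + |-1.7321i|² + |1|² + |9|² + |1|² + |1.7321i|²) = (1/6)·138.0000 = 23.0000

Both sides agree, confirming Parseval's theorem.

Σ|x[n]|² = (1/N)Σ|X[k]|² = 23.0000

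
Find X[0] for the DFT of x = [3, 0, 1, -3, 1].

X[0] = Σ(n=0 to 4) x[n] · ω_5^0 = Σ x[n]
= (3) + (0) + (1) + (-3) + (1)

X[0] = 2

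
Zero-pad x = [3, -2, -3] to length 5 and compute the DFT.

Original 3-point DFT: [-2, 5.5000-0.8660i, 5.5000+0.8660i]
Zero-padded 5-point DFT provides frequency interpolation.

DFT_5([x, 0, ...]) = [-2, 4.8090+3.6655i, 3.6910-1.6776i, 3.6910+1.6776i, 4.8090-3.6655i]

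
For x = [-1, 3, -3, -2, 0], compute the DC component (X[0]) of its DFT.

X[0] = Σ(n=0 to 4) x[n] · ω_5^0 = Σ x[n]
= (-1) + (3) + (-3) + (-2) + (0)

X[0] = -3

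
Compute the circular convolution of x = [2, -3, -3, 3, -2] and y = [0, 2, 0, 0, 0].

(x ⊛ y)[n] = Σ(m=0 to 4) x[m] · y[(n-m) mod 5]

Computing each output sample:
(x ⊛ y)[0] = -4
(x ⊛ y)[1] = 4
(x ⊛ y)[2] = -6
(x ⊛ y)[3] = -6
(x ⊛ y)[4] = 6

x ⊛ y = [-4, 4, -6, -6, 6]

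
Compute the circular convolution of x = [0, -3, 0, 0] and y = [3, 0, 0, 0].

(x ⊛ y)[n] = Σ(m=0 to 3) x[m] · y[(n-m) mod 4]

Computing each output sample:
(x ⊛ y)[0] = 0
(x ⊛ y)[1] = -9
(x ⊛ y)[2] = 0
(x ⊛ y)[3] = 0

x ⊛ y = [0, -9, 0, 0]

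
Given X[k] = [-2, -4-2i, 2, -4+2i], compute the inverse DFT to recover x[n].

x[n] = (1/4) Σ(k=0 to 3) X[k] · e^(2πikn/4)

Computing each x[n]:
x[0] = -2
x[1] = 0
x[2] = 2
x[3] = -2

x = [-2, 0, 2, -2]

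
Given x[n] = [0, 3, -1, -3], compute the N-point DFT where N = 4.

X[k] = Σ(n=0 to 3) x[n] · ω_4^(nk)
where ω_4 = e^(-2πi/4)

Computing each X[k]:
X[0] = -1
X[1] = 1-6i
X[2] = -1
X[3] = 1+6i

X = [-1, 1-6i, -1, 1+6i]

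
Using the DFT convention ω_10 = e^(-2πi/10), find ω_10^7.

ω_10^7 = e^(-2πi·7/10)
= cos(-2π·7/10) + i·sin(-2π·7/10)
= cos(-14π/10) + i·sin(-14π/10)

ω_10^7 = cos(-14π/10) + i·sin(-14π/10) = -0.3090+0.9511i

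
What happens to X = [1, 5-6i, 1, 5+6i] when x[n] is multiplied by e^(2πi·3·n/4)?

Modulation property: DFT(ω_4^(-3n)·x[n]) = X[(k-3) mod 4], so circularly shift X by 3 positions.

X[k-3] = [5-6i, 1, 5+6i, 1]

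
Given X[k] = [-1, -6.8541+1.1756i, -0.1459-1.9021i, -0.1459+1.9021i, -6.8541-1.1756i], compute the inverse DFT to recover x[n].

x[n] = (1/5) Σ(k=0 to 4) X[k] · e^(2πikn/5)

Computing each x[n]:
x[0] = -3
x[1] = -1
x[2] = 1
x[3] = 3
x[4] = -1

x = [-3, -1, 1, 3, -1]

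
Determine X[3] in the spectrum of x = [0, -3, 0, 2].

X[3] = Σ(n=0 to 3) x[n] · ω_4^(3n) where ω_4 = e^(-2πi/4)
= (0)·ω_4^0 + (-3)·ω_4^3 + (0)·ω_4^6 + (2)·ω_4^9

X[3] = -5i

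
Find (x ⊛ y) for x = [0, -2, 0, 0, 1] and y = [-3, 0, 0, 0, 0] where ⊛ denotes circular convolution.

(x ⊛ y)[n] = Σ(m=0 to 4) x[m] · y[(n-m) mod 5]

Computing each output sample:
(x ⊛ y)[0] = 0
(x ⊛ y)[1] = 6
(x ⊛ y)[2] = 0
(x ⊛ y)[3] = 0
(x ⊛ y)[4] = -3

x ⊛ y = [0, 6, 0, 0, -3]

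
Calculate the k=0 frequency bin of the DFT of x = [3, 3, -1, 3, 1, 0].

X[0] = Σ(n=0 to 5) x[n] · ω_6^0 = Σ x[n]
= (3) + (3) + (-1) + (3) + (1) + (0)

X[0] = 9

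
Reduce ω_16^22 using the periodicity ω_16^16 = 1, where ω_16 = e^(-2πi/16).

Since ω_16^16 = 1, powers reduce modulo 16.
22 mod 16 = 6
So ω_16^22 = ω_16^6 = e^(-2πi·6/16)

ω_16^22 = ω_16^6 = -0.7071-0.7071i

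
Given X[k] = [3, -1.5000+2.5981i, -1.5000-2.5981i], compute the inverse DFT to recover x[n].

x[n] = (1/3) Σ(k=0 to 2) X[k] · e^(2πikn/3)

Computing each x[n]:
x[0] = 0
x[1] = 0
x[2] = 3

x = [0, 0, 3]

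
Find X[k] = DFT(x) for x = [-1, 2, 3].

X[k] = Σ(n=0 to 2) x[n] · ω_3^(nk)
where ω_3 = e^(-2πi/3)

Computing each X[k]:
X[0] = 4
X[1] = -3.5000+0.8660i
X[2] = -3.5000-0.8660i

X = [4, -3.5000+0.8660i, -3.5000-0.8660i]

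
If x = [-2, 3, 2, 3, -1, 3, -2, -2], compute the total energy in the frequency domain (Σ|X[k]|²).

Parseval: Σ|x[n]|² = (1/N)Σ|X[k]|², so Σ|X[k]|² = N·Σ|x[n]|² = 8·44.0000

Σ|X[k]|² = N·Σ|x[n]|² = 8·44.0000 = 352.0000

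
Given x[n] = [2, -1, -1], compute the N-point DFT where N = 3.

X[k] = Σ(n=0 to 2) x[n] · ω_3^(nk)
where ω_3 = e^(-2πi/3)

Computing each X[k]:
X[0] = 0
X[1] = 3
X[2] = 3

X = [0, 3, 3]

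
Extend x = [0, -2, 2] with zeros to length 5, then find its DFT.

Original 3-point DFT: [0, 3.4641i, -3.4641i]
Zero-padded 5-point DFT provides frequency interpolation.

DFT_5([x, 0, ...]) = [0, -2.2361+0.7265i, 2.2361+3.0777i, 2.2361-3.0777i, -2.2361-0.7265i]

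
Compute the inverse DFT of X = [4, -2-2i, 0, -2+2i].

x[n] = (1/4) Σ(k=0 to 3) X[k] · e^(2πikn/4)

Computing each x[n]:
x[0] = 0
x[1] = 2
x[2] = 2
x[3] = 0

x = [0, 2, 2, 0]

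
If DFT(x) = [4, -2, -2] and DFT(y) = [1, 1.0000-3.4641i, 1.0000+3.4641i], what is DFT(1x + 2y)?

By linearity: DFT(1x + 2y) = 1·DFT(x) + 2·DFT(y)
= 1·[4, -2, -2] + 2·[1, 1.0000-3.4641i, 1.0000+3.4641i]

Computing element-wise:
Z[0] = 1·(4) + 2·(1) = 6
Z[1] = 1·(-2) + 2·(1.0000-3.4641i) = -6.9282i
Z[2] = 1·(-2) + 2·(1.0000+3.4641i) = 6.9282i

DFT(1x + 2y) = 1·X + 2·Y = [6, -6.9282i, 6.9282i]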